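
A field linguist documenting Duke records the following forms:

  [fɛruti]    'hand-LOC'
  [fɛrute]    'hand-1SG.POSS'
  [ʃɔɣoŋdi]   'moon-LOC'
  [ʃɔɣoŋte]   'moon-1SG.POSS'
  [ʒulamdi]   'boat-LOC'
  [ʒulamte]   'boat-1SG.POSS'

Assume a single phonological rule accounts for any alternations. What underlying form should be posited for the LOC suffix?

The LOC suffix surfaces as [-di] and [-ti], depending on the final segment of the stem.
By contrast the 1SG.POSS suffix keeps its initial [t] throughout — that segment must be underlying.
The LOC suffix is therefore /-di/ underlyingly, with post-vocalic devoicing: voiced stops become voiceless after a vowel.

/-di/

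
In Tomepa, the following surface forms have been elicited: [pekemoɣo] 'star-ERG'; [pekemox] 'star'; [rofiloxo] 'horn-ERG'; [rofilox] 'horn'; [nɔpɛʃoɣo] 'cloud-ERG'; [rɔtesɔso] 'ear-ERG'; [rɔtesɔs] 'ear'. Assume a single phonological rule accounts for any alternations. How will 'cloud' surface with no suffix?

[nɔpɛʃox]

The root 'star' surfaces as [pekemoɣo] and [pekemox], with a stem-final [ɣ] ~ [x] alternation.
Compare 'horn', with invariant [x] in [rofiloxo] and [rofilox]: an analysis with underlying /x/ and a rule producing [ɣ] before the ERG suffix would wrongly predict alternation here too.
So /ɣ/ is underlying, and a rule of word-final obstruent devoicing — voiced obstruents become voiceless word-finally — gives [x].
The one attested form of 'cloud', [nɔpɛʃoɣo], shows underlying /nɔpɛʃoɣ/. Applying the same rule word-finally gives [nɔpɛʃox].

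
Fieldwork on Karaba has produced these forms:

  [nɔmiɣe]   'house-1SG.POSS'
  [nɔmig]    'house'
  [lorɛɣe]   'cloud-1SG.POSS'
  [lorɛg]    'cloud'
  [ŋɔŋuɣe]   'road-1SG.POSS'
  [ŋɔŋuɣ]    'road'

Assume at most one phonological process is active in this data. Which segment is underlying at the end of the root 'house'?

/g/

In [nɔmiɣe] and [nɔmig] the final segment of 'house' alternates: [ɣ] ~ [g].
If /ɣ/ were underlying and a rule turned it into [g] in isolation, 'road' would also alternate; but it has [ɣ] in both [ŋɔŋuɣe] and [ŋɔŋuɣ].
The alternation reflects intervocalic spirantization: voiced stops become fricatives between vowels. /g/ is underlying.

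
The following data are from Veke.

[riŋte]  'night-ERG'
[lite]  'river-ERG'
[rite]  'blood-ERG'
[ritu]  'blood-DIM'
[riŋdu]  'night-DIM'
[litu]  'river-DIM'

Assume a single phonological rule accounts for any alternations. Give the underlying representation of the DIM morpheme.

/-du/

The DIM suffix surfaces as [-du] and [-tu], depending on the final segment of the stem.
The ERG suffix, which begins with [t], is invariant after every stem; so [t] is not altered by any rule here.
So the underlying form is /-du/, and voiced stops become voiceless after a vowel.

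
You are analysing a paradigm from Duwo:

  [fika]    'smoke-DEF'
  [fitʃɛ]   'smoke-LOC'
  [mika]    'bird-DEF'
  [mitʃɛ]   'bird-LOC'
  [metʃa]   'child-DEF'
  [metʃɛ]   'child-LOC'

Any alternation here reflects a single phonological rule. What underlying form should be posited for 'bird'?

/mik/

In [mika] and [mitʃɛ] the final segment of 'bird' alternates: [k] ~ [tʃ].
But 'child' keeps [tʃ] in both environments ([metʃa], [metʃɛ]), so there is no rule changing /tʃ/ to [k] before the DEF suffix.
So /k/ is underlying, and a rule of palatalization before a front vowel — /k/ becomes palato-alveolar [tʃ] before a front vowel — gives [tʃ].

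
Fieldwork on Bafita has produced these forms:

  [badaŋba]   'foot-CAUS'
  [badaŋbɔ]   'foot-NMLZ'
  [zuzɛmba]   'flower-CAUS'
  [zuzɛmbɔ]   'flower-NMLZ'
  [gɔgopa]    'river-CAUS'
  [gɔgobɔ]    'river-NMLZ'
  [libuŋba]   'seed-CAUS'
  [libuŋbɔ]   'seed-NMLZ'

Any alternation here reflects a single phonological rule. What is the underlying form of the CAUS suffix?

/-pa/

The CAUS morpheme has two allomorphs, [-ba] and [-pa].
By contrast the NMLZ suffix keeps its initial [b] throughout — that segment must be underlying.
So the underlying form is /-pa/, and voiceless stops become voiced after a nasal.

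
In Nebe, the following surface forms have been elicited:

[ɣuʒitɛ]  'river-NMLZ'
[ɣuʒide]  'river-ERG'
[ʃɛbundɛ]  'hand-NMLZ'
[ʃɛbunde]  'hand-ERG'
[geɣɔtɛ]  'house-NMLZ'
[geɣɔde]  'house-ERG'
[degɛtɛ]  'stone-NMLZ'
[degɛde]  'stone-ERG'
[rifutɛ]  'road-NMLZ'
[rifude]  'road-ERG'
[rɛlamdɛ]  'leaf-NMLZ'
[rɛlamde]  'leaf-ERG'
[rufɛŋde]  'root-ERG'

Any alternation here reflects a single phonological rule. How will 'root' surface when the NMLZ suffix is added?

[rufɛŋdɛ]

The NMLZ morpheme has two allomorphs, [-dɛ] and [-tɛ].
By contrast the ERG suffix keeps its initial [d] throughout — that segment must be underlying.
So the underlying form is /-tɛ/, and voiceless stops become voiced after a nasal.
After 'root', which ends in a nasal, the suffix surfaces as [-dɛ], giving [rufɛŋdɛ].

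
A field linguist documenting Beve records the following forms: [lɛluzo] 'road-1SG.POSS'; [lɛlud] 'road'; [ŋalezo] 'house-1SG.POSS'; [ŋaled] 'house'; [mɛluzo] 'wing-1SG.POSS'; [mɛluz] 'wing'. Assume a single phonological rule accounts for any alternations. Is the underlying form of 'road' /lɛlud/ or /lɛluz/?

/lɛlud/

The root 'road' surfaces as [lɛluzo] and [lɛlud], with a stem-final [z] ~ [d] alternation.
But 'wing' keeps [z] in both environments ([mɛluzo], [mɛluz]), so there is no rule changing /z/ to [d] in isolation.
Therefore /d/ is basic and [z] is derived by intervocalic spirantization (voiced stops become fricatives between vowels).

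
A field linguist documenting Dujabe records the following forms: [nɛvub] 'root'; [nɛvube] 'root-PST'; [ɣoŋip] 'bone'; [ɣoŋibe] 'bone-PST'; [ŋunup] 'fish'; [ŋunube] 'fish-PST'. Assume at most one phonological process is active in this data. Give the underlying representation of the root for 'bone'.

'bone' shows [p] ~ [b] at the end of the stem ([ɣoŋip] vs [ɣoŋibe]).
The stem 'root' ([nɛvub], [nɛvube]) shows [b] unchanged in both environments, so [b] cannot be basic with [p] derived in isolation.
Therefore /p/ is basic and [b] is derived by intervocalic voicing (voiceless stops become voiced between vowels).
Hence 'bone' is /ɣoŋip/ underlyingly.

/ɣoŋip/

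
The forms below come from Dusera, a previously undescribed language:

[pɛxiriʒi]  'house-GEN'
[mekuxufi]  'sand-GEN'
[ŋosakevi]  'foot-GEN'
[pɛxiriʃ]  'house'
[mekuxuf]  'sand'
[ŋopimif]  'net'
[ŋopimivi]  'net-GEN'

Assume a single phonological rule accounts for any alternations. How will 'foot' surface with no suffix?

The root 'net' surfaces as [ŋopimivi] and [ŋopimif], with a stem-final [v] ~ [f] alternation.
If /f/ were underlying and a rule turned it into [v] before the GEN suffix, 'sand' would also alternate; but it has [f] in both [mekuxufi] and [mekuxuf].
The underlying segment must be /v/; voiced obstruents become voiceless word-finally, yielding [f] there.
The one attested form of 'foot', [ŋosakevi], shows underlying /ŋosakev/. Applying the same rule word-finally gives [ŋosakef].

[ŋosakef]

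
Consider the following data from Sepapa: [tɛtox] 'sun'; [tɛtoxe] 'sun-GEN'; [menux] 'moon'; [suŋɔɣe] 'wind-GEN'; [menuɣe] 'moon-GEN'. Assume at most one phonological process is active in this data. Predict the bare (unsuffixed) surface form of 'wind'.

'moon' shows [ɣ] ~ [x] at the end of the stem ([menuɣe] vs [menux]).
But 'sun' keeps [x] in both environments ([tɛtoxe], [tɛtox]), so there is no rule changing /x/ to [ɣ] before the GEN suffix.
The underlying segment must be /ɣ/; voiced obstruents become voiceless word-finally, yielding [x] there.
The one attested form of 'wind', [suŋɔɣe], shows underlying /suŋɔɣ/. Applying the same rule word-finally gives [suŋɔx].

[suŋɔx]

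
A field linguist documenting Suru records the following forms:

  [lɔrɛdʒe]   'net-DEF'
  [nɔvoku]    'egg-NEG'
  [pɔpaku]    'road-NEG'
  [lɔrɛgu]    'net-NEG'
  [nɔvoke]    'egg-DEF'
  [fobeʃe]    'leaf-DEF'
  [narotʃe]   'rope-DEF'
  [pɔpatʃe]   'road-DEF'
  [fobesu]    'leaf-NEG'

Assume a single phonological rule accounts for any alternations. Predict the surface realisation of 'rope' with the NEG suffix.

The root 'road' surfaces as [pɔpaku] and [pɔpatʃe], with a stem-final [k] ~ [tʃ] alternation.
But 'egg' keeps [k] in both environments ([nɔvoku], [nɔvoke]), so there is no rule changing /k/ to [tʃ] before the DEF suffix.
The alternation reflects depalatalization: palato-alveolar /tʃ/, /dʒ/ and /ʃ/ become [k], [g] and [s] when no front vowel follows. /tʃ/ is underlying.
From [narotʃe] the stem 'rope' is /narotʃ/; when no front vowel follows this yields [naroku].

[naroku]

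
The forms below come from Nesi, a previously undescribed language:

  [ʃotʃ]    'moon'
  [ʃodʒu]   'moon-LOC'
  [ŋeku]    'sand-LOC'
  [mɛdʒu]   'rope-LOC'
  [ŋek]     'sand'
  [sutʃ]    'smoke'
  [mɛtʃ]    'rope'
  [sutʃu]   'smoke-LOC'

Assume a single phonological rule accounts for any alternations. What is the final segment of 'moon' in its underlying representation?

'moon' shows [tʃ] ~ [dʒ] at the end of the stem ([ʃotʃ] vs [ʃodʒu]).
But 'smoke' keeps [tʃ] in both environments ([sutʃ], [sutʃu]), so there is no rule changing /tʃ/ to [dʒ] before the LOC suffix.
Therefore /dʒ/ is basic and [tʃ] is derived by word-final obstruent devoicing (voiced obstruents become voiceless word-finally).

/dʒ/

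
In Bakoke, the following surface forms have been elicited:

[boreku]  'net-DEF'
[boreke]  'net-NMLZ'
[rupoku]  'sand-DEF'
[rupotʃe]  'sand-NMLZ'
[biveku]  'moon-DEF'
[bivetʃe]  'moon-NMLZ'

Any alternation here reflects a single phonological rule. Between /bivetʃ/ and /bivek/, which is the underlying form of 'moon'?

/bivetʃ/

'moon' shows [k] ~ [tʃ] at the end of the stem ([biveku] vs [bivetʃe]).
The stem 'net' ([boreku], [boreke]) shows [k] unchanged in both environments, so [k] cannot be basic with [tʃ] derived before the NMLZ suffix.
The alternation reflects depalatalization: palato-alveolar /tʃ/ becomes [k] when no front vowel follows. /tʃ/ is underlying.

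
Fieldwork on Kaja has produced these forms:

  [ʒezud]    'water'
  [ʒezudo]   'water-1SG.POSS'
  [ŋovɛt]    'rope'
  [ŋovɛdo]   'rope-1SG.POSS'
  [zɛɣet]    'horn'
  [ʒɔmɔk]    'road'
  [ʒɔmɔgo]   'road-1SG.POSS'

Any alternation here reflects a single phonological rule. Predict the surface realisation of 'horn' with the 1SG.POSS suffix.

[zɛɣedo]

The root 'rope' surfaces as [ŋovɛt] and [ŋovɛdo], with a stem-final [t] ~ [d] alternation.
Compare 'water', with invariant [d] in [ʒezud] and [ʒezudo]: an analysis with underlying /d/ and a rule producing [t] in isolation would wrongly predict alternation here too.
The alternation reflects intervocalic voicing: voiceless stops become voiced between vowels. /t/ is underlying.
From [zɛɣet] the stem 'horn' is /zɛɣet/; between vowels this yields [zɛɣedo].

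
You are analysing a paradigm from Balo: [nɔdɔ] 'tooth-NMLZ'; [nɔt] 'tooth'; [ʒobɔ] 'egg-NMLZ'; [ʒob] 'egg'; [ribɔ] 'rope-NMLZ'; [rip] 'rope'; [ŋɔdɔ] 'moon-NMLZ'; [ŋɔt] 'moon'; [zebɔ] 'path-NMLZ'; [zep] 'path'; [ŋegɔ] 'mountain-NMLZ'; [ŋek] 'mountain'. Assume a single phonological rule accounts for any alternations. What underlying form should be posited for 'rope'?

The stem for 'rope' ends in [b] in [ribɔ] but [p] in [rip].
The stem 'egg' ([ʒobɔ], [ʒob]) shows [b] unchanged in both environments, so [b] cannot be basic with [p] derived in isolation.
Therefore /p/ is basic and [b] is derived by intervocalic voicing (voiceless stops become voiced between vowels).
Hence 'rope' is /rip/ underlyingly.

/rip/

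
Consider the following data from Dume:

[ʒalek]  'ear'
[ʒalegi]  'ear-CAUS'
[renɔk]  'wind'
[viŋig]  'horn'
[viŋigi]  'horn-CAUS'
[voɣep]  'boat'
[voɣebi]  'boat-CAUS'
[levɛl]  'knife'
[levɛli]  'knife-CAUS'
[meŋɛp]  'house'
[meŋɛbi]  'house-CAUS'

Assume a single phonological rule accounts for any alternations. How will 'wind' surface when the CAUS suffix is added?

The root 'ear' surfaces as [ʒalek] and [ʒalegi], with a stem-final [k] ~ [g] alternation.
If /g/ were underlying and a rule turned it into [k] in isolation, 'horn' would also alternate; but it has [g] in both [viŋig] and [viŋigi].
So /k/ is underlying, and a rule of intervocalic voicing — voiceless stops become voiced between vowels — gives [g].
From [renɔk] the stem 'wind' is /renɔk/; between vowels this yields [renɔgi].

[renɔgi]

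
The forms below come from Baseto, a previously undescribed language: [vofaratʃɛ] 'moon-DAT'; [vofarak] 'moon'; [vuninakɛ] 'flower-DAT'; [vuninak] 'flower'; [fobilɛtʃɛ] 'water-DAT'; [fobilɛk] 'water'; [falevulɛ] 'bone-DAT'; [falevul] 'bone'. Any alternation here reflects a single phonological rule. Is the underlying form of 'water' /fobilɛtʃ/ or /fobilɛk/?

/fobilɛtʃ/

The root 'water' surfaces as [fobilɛtʃɛ] and [fobilɛk], with a stem-final [tʃ] ~ [k] alternation.
Compare 'flower', with invariant [k] in [vuninakɛ] and [vuninak]: an analysis with underlying /k/ and a rule producing [tʃ] before the DAT suffix would wrongly predict alternation here too.
The alternation reflects depalatalization: palato-alveolar /tʃ/ becomes [k] when no front vowel follows. /tʃ/ is underlying.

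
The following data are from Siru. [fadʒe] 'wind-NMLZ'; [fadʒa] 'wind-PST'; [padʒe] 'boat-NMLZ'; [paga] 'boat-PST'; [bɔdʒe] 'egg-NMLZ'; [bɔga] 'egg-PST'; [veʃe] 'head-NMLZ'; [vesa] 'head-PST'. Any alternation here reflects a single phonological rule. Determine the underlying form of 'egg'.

/bɔg/

In [bɔdʒe] and [bɔga] the final segment of 'egg' alternates: [dʒ] ~ [g].
If /dʒ/ were underlying and a rule turned it into [g] before the PST suffix, 'wind' would also alternate; but it has [dʒ] in both [fadʒe] and [fadʒa].
So /g/ is underlying, and a rule of palatalization before a front vowel — /g/ and /s/ become palato-alveolar [dʒ] and [ʃ] before a front vowel — gives [dʒ].
Hence 'egg' is /bɔg/ underlyingly.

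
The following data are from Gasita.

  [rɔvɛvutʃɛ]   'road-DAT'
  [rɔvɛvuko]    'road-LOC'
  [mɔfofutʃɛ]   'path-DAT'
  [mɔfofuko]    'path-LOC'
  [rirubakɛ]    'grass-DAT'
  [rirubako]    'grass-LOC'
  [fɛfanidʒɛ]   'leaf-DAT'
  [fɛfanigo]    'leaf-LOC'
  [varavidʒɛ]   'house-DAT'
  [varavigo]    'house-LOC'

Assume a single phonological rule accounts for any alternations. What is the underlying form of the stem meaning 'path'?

The stem for 'path' ends in [tʃ] in [mɔfofutʃɛ] but [k] in [mɔfofuko].
But 'grass' keeps [k] in both environments ([rirubakɛ], [rirubako]), so there is no rule changing /k/ to [tʃ] before the DAT suffix.
So /tʃ/ is underlying, and a rule of depalatalization — palato-alveolar /tʃ/ and /dʒ/ become [k] and [g] when no front vowel follows — gives [k].

/mɔfofutʃ/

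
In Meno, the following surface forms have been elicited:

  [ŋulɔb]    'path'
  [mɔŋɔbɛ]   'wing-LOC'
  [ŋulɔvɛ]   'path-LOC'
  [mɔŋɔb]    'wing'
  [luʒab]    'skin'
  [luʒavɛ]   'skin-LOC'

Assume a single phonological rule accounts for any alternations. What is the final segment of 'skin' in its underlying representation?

/v/

The stem for 'skin' ends in [b] in [luʒab] but [v] in [luʒavɛ].
Compare 'wing', with invariant [b] in [mɔŋɔb] and [mɔŋɔbɛ]: an analysis with underlying /b/ and a rule producing [v] before the LOC suffix would wrongly predict alternation here too.
Therefore /v/ is basic and [b] is derived by word-final hardening (voiced fricatives become stops word-finally).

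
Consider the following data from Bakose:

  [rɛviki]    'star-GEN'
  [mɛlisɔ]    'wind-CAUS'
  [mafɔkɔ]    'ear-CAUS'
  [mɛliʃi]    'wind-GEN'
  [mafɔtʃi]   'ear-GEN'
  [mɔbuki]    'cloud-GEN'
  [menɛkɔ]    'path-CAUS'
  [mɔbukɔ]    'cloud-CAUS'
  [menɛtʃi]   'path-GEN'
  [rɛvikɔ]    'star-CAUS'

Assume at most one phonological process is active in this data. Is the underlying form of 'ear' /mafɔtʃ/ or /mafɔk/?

/mafɔtʃ/

The root 'ear' surfaces as [mafɔtʃi] and [mafɔkɔ], with a stem-final [tʃ] ~ [k] alternation.
But 'star' keeps [k] in both environments ([rɛviki], [rɛvikɔ]), so there is no rule changing /k/ to [tʃ] before the GEN suffix.
The alternation reflects depalatalization: palato-alveolar /tʃ/ and /ʃ/ become [k] and [s] when no front vowel follows. /tʃ/ is underlying.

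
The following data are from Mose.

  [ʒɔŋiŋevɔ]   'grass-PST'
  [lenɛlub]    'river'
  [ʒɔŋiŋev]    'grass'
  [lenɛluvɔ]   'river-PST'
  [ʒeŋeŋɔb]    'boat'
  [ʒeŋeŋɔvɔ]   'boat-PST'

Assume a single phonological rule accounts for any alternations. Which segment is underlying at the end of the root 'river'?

/b/

In [lenɛluvɔ] and [lenɛlub] the final segment of 'river' alternates: [v] ~ [b].
Compare 'grass', with invariant [v] in [ʒɔŋiŋevɔ] and [ʒɔŋiŋev]: an analysis with underlying /v/ and a rule producing [b] in isolation would wrongly predict alternation here too.
So /b/ is underlying, and a rule of intervocalic spirantization — voiced stops become fricatives between vowels — gives [v].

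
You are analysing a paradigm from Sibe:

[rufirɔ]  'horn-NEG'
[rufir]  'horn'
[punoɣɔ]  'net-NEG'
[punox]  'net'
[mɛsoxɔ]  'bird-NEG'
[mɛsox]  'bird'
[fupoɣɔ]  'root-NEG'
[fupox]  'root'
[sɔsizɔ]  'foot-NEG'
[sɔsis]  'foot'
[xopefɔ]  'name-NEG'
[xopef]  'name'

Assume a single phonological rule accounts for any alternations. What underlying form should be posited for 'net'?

/punoɣ/

In [punoɣɔ] and [punox] the final segment of 'net' alternates: [ɣ] ~ [x].
The stem 'bird' ([mɛsoxɔ], [mɛsox]) shows [x] unchanged in both environments, so [x] cannot be basic with [ɣ] derived before the NEG suffix.
The alternation reflects word-final obstruent devoicing: voiced obstruents become voiceless word-finally. /ɣ/ is underlying.
Hence 'net' is /punoɣ/ underlyingly.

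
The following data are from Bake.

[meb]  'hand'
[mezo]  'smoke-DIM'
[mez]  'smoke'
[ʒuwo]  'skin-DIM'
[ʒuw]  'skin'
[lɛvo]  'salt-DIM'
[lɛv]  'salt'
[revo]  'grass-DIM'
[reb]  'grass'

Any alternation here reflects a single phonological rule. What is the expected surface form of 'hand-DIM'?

[mevo]

The root 'grass' surfaces as [revo] and [reb], with a stem-final [v] ~ [b] alternation.
The stem 'salt' ([lɛvo], [lɛv]) shows [v] unchanged in both environments, so [v] cannot be basic with [b] derived in isolation.
The underlying segment must be /b/; voiced stops become fricatives between vowels, yielding [v] there.
The one attested form of 'hand', [meb], shows underlying /meb/. Applying the same rule between vowels gives [mevo].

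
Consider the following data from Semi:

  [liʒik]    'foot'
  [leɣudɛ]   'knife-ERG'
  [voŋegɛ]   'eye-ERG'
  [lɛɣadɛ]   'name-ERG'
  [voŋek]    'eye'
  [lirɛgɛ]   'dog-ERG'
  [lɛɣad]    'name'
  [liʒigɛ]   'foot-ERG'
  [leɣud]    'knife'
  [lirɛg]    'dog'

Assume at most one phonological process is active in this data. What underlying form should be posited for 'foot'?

In [liʒigɛ] and [liʒik] the final segment of 'foot' alternates: [g] ~ [k].
If /g/ were underlying and a rule turned it into [k] in isolation, 'dog' would also alternate; but it has [g] in both [lirɛgɛ] and [lirɛg].
So /k/ is underlying, and a rule of intervocalic voicing — voiceless stops become voiced between vowels — gives [g].

/liʒik/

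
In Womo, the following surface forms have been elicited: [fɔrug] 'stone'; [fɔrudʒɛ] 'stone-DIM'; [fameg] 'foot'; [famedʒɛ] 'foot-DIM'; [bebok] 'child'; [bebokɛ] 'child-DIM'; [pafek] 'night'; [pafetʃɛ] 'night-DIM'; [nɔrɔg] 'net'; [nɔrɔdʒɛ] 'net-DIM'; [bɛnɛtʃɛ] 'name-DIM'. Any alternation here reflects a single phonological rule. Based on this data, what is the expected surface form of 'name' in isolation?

[bɛnɛk]

The root 'night' surfaces as [pafek] and [pafetʃɛ], with a stem-final [k] ~ [tʃ] alternation.
Compare 'child', with invariant [k] in [bebok] and [bebokɛ]: an analysis with underlying /k/ and a rule producing [tʃ] before the DIM suffix would wrongly predict alternation here too.
So /tʃ/ is underlying, and a rule of depalatalization — palato-alveolar /tʃ/ and /dʒ/ become [k] and [g] when no front vowel follows — gives [k].
From [bɛnɛtʃɛ] the stem 'name' is /bɛnɛtʃ/; when no front vowel follows this yields [bɛnɛk].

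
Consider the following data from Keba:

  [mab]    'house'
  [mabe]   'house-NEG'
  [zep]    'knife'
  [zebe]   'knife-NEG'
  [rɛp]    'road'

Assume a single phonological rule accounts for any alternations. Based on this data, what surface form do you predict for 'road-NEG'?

'knife' shows [p] ~ [b] at the end of the stem ([zep] vs [zebe]).
If /b/ were underlying and a rule turned it into [p] in isolation, 'house' would also alternate; but it has [b] in both [mab] and [mabe].
The alternation reflects intervocalic voicing: voiceless stops become voiced between vowels. /p/ is underlying.
The one attested form of 'road', [rɛp], shows underlying /rɛp/. Applying the same rule between vowels gives [rɛbe].

[rɛbe]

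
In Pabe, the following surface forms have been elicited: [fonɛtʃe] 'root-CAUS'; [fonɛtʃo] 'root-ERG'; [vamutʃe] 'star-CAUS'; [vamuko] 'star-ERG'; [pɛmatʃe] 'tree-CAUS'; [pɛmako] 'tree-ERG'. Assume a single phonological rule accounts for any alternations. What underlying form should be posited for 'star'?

/vamuk/

The root 'star' surfaces as [vamutʃe] and [vamuko], with a stem-final [tʃ] ~ [k] alternation.
The stem 'root' ([fonɛtʃe], [fonɛtʃo]) shows [tʃ] unchanged in both environments, so [tʃ] cannot be basic with [k] derived before the ERG suffix.
The alternation reflects palatalization before a front vowel: /k/ becomes palato-alveolar [tʃ] before a front vowel. /k/ is underlying.
Hence 'star' is /vamuk/ underlyingly.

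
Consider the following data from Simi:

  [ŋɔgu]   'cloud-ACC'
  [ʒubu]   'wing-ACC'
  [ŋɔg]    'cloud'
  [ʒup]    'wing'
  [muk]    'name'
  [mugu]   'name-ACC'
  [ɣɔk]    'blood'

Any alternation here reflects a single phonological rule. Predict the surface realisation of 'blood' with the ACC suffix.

[ɣɔgu]

The stem for 'name' ends in [g] in [mugu] but [k] in [muk].
But 'cloud' keeps [g] in both environments ([ŋɔgu], [ŋɔg]), so there is no rule changing /g/ to [k] in isolation.
Therefore /k/ is basic and [g] is derived by intervocalic voicing (voiceless stops become voiced between vowels).
From [ɣɔk] the stem 'blood' is /ɣɔk/; between vowels this yields [ɣɔgu].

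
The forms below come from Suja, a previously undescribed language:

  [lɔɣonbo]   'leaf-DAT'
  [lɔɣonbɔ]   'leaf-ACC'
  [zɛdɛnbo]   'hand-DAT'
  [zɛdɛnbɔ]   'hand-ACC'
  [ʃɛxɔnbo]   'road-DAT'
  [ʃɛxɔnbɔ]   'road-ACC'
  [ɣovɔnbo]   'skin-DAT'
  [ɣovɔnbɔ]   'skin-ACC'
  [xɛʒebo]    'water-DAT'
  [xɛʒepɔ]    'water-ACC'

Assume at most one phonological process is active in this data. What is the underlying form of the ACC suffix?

The ACC morpheme has two allomorphs, [-bɔ] and [-pɔ].
The DAT suffix, which begins with [b], is invariant after every stem; so [b] is not altered by any rule here.
So the underlying form is /-pɔ/, and voiceless stops become voiced after a nasal.

/-pɔ/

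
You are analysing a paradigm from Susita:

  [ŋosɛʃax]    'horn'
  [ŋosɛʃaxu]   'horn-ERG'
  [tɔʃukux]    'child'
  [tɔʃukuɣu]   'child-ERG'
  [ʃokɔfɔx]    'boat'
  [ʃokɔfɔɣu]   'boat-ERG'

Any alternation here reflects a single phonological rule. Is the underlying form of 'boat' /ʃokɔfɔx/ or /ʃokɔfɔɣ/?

The stem for 'boat' ends in [x] in [ʃokɔfɔx] but [ɣ] in [ʃokɔfɔɣu].
The stem 'horn' ([ŋosɛʃax], [ŋosɛʃaxu]) shows [x] unchanged in both environments, so [x] cannot be basic with [ɣ] derived before the ERG suffix.
So /ɣ/ is underlying, and a rule of word-final obstruent devoicing — voiced obstruents become voiceless word-finally — gives [x].

/ʃokɔfɔɣ/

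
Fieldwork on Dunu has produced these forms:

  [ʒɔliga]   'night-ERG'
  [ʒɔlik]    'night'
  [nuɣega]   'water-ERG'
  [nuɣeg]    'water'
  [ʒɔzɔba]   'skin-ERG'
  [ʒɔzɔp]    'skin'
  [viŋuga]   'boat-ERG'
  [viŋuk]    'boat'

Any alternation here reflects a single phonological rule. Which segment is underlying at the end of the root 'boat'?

The root 'boat' surfaces as [viŋuga] and [viŋuk], with a stem-final [g] ~ [k] alternation.
Compare 'water', with invariant [g] in [nuɣega] and [nuɣeg]: an analysis with underlying /g/ and a rule producing [k] in isolation would wrongly predict alternation here too.
The underlying segment must be /k/; voiceless stops become voiced between vowels, yielding [g] there.

/k/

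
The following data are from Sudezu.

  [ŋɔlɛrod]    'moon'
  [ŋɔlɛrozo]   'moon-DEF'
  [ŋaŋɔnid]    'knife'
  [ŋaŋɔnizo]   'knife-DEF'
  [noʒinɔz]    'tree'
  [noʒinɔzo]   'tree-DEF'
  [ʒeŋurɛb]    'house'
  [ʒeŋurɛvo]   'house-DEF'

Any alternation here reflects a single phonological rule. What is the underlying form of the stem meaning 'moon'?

The root 'moon' surfaces as [ŋɔlɛrod] and [ŋɔlɛrozo], with a stem-final [d] ~ [z] alternation.
Compare 'tree', with invariant [z] in [noʒinɔz] and [noʒinɔzo]: an analysis with underlying /z/ and a rule producing [d] in isolation would wrongly predict alternation here too.
So /d/ is underlying, and a rule of intervocalic spirantization — voiced stops become fricatives between vowels — gives [z].

/ŋɔlɛrod/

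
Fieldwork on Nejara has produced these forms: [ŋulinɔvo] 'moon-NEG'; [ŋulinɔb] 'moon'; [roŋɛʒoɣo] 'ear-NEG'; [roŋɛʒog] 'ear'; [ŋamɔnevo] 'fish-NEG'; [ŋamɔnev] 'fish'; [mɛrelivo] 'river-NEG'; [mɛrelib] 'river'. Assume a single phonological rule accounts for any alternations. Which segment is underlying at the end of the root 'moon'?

/b/

The stem for 'moon' ends in [v] in [ŋulinɔvo] but [b] in [ŋulinɔb].
But 'fish' keeps [v] in both environments ([ŋamɔnevo], [ŋamɔnev]), so there is no rule changing /v/ to [b] in isolation.
Therefore /b/ is basic and [v] is derived by intervocalic spirantization (voiced stops become fricatives between vowels).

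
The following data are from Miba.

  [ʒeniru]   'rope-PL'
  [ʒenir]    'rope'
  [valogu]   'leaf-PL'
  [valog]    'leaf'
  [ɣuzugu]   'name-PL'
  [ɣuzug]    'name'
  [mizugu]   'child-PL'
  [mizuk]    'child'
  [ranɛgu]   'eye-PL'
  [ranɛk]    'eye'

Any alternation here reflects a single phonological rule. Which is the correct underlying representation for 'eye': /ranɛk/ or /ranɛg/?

The stem for 'eye' ends in [g] in [ranɛgu] but [k] in [ranɛk].
But 'name' keeps [g] in both environments ([ɣuzugu], [ɣuzug]), so there is no rule changing /g/ to [k] in isolation.
So /k/ is underlying, and a rule of intervocalic voicing — voiceless stops become voiced between vowels — gives [g].

/ranɛk/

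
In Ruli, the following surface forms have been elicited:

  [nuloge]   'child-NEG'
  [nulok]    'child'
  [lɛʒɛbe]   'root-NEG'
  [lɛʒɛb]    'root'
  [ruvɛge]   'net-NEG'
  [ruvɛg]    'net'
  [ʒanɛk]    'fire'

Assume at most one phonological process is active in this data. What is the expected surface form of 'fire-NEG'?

'child' shows [g] ~ [k] at the end of the stem ([nuloge] vs [nulok]).
But 'net' keeps [g] in both environments ([ruvɛge], [ruvɛg]), so there is no rule changing /g/ to [k] in isolation.
The alternation reflects intervocalic voicing: voiceless stops become voiced between vowels. /k/ is underlying.
The one attested form of 'fire', [ʒanɛk], shows underlying /ʒanɛk/. Applying the same rule between vowels gives [ʒanɛge].

[ʒanɛge]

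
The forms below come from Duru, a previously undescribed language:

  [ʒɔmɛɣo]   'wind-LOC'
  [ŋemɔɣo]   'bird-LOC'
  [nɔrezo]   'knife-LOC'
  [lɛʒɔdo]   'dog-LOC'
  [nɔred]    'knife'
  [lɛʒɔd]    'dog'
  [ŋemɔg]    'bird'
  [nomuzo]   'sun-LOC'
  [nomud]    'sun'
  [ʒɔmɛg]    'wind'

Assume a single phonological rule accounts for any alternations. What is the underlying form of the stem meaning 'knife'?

In [nɔred] and [nɔrezo] the final segment of 'knife' alternates: [d] ~ [z].
The stem 'dog' ([lɛʒɔd], [lɛʒɔdo]) shows [d] unchanged in both environments, so [d] cannot be basic with [z] derived before the LOC suffix.
The underlying segment must be /z/; voiced fricatives become stops word-finally, yielding [d] there.
So 'knife' = /nɔrez/.

/nɔrez/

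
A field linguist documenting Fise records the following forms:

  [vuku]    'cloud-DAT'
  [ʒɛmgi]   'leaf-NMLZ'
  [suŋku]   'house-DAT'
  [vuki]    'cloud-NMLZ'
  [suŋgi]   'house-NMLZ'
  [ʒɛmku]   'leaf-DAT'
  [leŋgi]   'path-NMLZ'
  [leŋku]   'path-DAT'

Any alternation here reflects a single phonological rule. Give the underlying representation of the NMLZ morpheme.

/-gi/

The NMLZ suffix surfaces as [-gi] and [-ki], depending on the final segment of the stem.
The DAT suffix, which begins with [k], is invariant after every stem; so [k] is not altered by any rule here.
The NMLZ suffix is therefore /-gi/ underlyingly, with post-vocalic devoicing: voiced stops become voiceless after a vowel.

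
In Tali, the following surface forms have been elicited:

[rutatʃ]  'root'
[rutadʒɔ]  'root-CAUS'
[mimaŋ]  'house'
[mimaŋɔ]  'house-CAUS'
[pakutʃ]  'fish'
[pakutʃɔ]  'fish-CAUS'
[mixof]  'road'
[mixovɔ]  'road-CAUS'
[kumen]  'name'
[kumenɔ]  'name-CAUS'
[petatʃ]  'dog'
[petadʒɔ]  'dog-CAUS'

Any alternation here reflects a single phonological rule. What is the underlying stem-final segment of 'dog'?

/dʒ/

The root 'dog' surfaces as [petatʃ] and [petadʒɔ], with a stem-final [tʃ] ~ [dʒ] alternation.
The stem 'fish' ([pakutʃ], [pakutʃɔ]) shows [tʃ] unchanged in both environments, so [tʃ] cannot be basic with [dʒ] derived before the CAUS suffix.
The underlying segment must be /dʒ/; voiced obstruents become voiceless word-finally, yielding [tʃ] there.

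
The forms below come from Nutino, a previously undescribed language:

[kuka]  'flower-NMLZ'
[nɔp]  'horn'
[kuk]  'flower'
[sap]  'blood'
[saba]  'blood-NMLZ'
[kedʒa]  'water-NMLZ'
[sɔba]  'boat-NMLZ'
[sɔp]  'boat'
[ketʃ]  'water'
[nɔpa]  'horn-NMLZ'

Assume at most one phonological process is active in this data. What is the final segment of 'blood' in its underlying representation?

/b/

'blood' shows [p] ~ [b] at the end of the stem ([sap] vs [saba]).
Compare 'horn', with invariant [p] in [nɔp] and [nɔpa]: an analysis with underlying /p/ and a rule producing [b] before the NMLZ suffix would wrongly predict alternation here too.
The alternation reflects word-final obstruent devoicing: voiced obstruents become voiceless word-finally. /b/ is underlying.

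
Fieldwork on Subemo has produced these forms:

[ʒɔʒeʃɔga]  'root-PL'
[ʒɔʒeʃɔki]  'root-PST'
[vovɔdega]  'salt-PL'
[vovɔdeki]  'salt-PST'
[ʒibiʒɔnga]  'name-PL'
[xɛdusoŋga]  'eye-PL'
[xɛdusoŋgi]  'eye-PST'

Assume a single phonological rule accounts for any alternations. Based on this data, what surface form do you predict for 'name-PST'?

[ʒibiʒɔngi]

The PST morpheme has two allomorphs, [-gi] and [-ki].
The PL suffix, which begins with [g], is invariant after every stem; so [g] is not altered by any rule here.
The PST suffix is therefore /-ki/ underlyingly, with post-nasal voicing: voiceless stops become voiced after a nasal.
After 'name', which ends in a nasal, the suffix surfaces as [-gi], giving [ʒibiʒɔngi].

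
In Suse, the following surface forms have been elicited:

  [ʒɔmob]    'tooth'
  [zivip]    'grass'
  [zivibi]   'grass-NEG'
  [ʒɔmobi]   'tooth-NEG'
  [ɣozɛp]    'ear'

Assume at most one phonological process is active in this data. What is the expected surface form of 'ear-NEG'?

The stem for 'grass' ends in [p] in [zivip] but [b] in [zivibi].
If /b/ were underlying and a rule turned it into [p] in isolation, 'tooth' would also alternate; but it has [b] in both [ʒɔmob] and [ʒɔmobi].
So /p/ is underlying, and a rule of intervocalic voicing — voiceless stops become voiced between vowels — gives [b].
From [ɣozɛp] the stem 'ear' is /ɣozɛp/; between vowels this yields [ɣozɛbi].

[ɣozɛbi]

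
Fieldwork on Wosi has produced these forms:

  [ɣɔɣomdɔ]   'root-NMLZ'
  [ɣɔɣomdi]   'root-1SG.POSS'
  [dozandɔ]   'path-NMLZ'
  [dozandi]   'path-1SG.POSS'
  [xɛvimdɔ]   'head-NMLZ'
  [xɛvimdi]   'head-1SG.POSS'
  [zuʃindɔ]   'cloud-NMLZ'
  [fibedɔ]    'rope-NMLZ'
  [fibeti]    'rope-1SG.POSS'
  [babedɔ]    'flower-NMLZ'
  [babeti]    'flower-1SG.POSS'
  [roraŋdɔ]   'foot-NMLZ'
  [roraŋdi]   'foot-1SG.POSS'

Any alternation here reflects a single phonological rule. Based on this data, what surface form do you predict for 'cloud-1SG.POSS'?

[zuʃindi]

The 1SG.POSS morpheme has two allomorphs, [-di] and [-ti].
The NMLZ suffix, which begins with [d], is invariant after every stem; so [d] is not altered by any rule here.
The 1SG.POSS suffix is therefore /-ti/ underlyingly, with post-nasal voicing: voiceless stops become voiced after a nasal.
After 'cloud', which ends in a nasal, the suffix surfaces as [-di], giving [zuʃindi].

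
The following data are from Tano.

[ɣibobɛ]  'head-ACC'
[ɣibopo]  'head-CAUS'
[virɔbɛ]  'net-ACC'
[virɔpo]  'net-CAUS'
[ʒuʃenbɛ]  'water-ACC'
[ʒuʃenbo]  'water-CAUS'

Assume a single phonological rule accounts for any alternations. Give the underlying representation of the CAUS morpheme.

/-po/

The CAUS suffix surfaces as [-bo] and [-po], depending on the final segment of the stem.
The ACC suffix, which begins with [b], is invariant after every stem; so [b] is not altered by any rule here.
The CAUS suffix is therefore /-po/ underlyingly, with post-nasal voicing: voiceless stops become voiced after a nasal.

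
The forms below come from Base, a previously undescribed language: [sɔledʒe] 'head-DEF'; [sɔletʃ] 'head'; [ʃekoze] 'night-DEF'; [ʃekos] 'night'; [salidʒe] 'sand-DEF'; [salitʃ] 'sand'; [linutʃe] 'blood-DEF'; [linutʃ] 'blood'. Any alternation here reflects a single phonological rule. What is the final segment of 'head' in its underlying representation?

The root 'head' surfaces as [sɔledʒe] and [sɔletʃ], with a stem-final [dʒ] ~ [tʃ] alternation.
If /tʃ/ were underlying and a rule turned it into [dʒ] before the DEF suffix, 'blood' would also alternate; but it has [tʃ] in both [linutʃe] and [linutʃ].
The underlying segment must be /dʒ/; voiced obstruents become voiceless word-finally, yielding [tʃ] there.

/dʒ/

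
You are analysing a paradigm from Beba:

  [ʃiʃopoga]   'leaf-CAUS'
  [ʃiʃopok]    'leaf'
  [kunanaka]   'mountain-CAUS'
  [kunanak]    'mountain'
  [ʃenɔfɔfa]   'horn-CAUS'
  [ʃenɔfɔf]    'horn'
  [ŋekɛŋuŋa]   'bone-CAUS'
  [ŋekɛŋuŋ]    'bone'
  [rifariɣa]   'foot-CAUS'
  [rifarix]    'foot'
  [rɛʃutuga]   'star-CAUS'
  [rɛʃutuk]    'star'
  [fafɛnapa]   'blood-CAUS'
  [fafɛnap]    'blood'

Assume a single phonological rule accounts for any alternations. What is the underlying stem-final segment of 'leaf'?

The stem for 'leaf' ends in [g] in [ʃiʃopoga] but [k] in [ʃiʃopok].
But 'mountain' keeps [k] in both environments ([kunanaka], [kunanak]), so there is no rule changing /k/ to [g] before the CAUS suffix.
So /g/ is underlying, and a rule of word-final obstruent devoicing — voiced obstruents become voiceless word-finally — gives [k].

/g/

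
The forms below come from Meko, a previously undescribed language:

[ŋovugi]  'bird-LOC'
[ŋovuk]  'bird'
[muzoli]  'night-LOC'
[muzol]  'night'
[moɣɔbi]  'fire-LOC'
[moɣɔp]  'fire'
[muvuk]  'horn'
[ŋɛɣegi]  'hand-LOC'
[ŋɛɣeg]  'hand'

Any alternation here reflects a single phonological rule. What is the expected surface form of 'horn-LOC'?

[muvugi]

'bird' shows [g] ~ [k] at the end of the stem ([ŋovugi] vs [ŋovuk]).
But 'hand' keeps [g] in both environments ([ŋɛɣegi], [ŋɛɣeg]), so there is no rule changing /g/ to [k] in isolation.
So /k/ is underlying, and a rule of intervocalic voicing — voiceless stops become voiced between vowels — gives [g].
The one attested form of 'horn', [muvuk], shows underlying /muvuk/. Applying the same rule between vowels gives [muvugi].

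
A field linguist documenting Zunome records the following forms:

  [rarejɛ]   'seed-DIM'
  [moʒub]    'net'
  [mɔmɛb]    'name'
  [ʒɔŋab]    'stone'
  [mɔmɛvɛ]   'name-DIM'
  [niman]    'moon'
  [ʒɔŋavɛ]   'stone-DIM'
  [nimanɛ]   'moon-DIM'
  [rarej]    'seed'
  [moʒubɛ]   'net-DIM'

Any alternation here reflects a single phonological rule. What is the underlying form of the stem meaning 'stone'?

/ʒɔŋav/

The root 'stone' surfaces as [ʒɔŋab] and [ʒɔŋavɛ], with a stem-final [b] ~ [v] alternation.
The stem 'net' ([moʒub], [moʒubɛ]) shows [b] unchanged in both environments, so [b] cannot be basic with [v] derived before the DIM suffix.
Therefore /v/ is basic and [b] is derived by word-final hardening (voiced fricatives become stops word-finally).
So 'stone' = /ʒɔŋav/.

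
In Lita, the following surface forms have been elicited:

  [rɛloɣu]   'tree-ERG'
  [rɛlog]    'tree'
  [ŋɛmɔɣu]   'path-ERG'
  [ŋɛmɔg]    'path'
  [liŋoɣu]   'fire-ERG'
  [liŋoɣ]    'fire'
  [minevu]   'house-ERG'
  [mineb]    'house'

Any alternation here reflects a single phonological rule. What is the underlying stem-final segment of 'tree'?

/g/

The stem for 'tree' ends in [ɣ] in [rɛloɣu] but [g] in [rɛlog].
If /ɣ/ were underlying and a rule turned it into [g] in isolation, 'fire' would also alternate; but it has [ɣ] in both [liŋoɣu] and [liŋoɣ].
The alternation reflects intervocalic spirantization: voiced stops become fricatives between vowels. /g/ is underlying.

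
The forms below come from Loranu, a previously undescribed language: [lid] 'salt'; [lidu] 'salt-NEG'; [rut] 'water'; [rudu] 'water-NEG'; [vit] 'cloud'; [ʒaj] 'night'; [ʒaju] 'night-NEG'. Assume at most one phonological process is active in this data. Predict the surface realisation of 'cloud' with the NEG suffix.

[vidu]

The root 'water' surfaces as [rut] and [rudu], with a stem-final [t] ~ [d] alternation.
Compare 'salt', with invariant [d] in [lid] and [lidu]: an analysis with underlying /d/ and a rule producing [t] in isolation would wrongly predict alternation here too.
Therefore /t/ is basic and [d] is derived by intervocalic voicing (voiceless stops become voiced between vowels).
From [vit] the stem 'cloud' is /vit/; between vowels this yields [vidu].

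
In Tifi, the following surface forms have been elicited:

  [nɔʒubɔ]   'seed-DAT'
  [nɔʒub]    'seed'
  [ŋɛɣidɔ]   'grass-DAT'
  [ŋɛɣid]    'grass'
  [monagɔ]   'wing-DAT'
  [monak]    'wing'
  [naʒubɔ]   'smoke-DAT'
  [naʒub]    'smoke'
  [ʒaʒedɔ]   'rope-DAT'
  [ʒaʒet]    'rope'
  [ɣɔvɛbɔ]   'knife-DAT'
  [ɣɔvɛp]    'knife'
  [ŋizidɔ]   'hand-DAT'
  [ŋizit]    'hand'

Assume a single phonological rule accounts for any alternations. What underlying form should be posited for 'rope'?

/ʒaʒet/

In [ʒaʒedɔ] and [ʒaʒet] the final segment of 'rope' alternates: [d] ~ [t].
The stem 'grass' ([ŋɛɣidɔ], [ŋɛɣid]) shows [d] unchanged in both environments, so [d] cannot be basic with [t] derived in isolation.
The alternation reflects intervocalic voicing: voiceless stops become voiced between vowels. /t/ is underlying.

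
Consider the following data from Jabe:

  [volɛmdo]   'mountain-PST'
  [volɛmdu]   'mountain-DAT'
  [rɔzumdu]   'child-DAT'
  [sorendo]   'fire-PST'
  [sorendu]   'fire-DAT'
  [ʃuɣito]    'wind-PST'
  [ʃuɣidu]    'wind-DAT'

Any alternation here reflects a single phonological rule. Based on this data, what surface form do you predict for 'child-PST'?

[rɔzumdo]

The PST morpheme has two allomorphs, [-do] and [-to].
By contrast the DAT suffix keeps its initial [d] throughout — that segment must be underlying.
The PST suffix is therefore /-to/ underlyingly, with post-nasal voicing: voiceless stops become voiced after a nasal.
After 'child', which ends in a nasal, the suffix surfaces as [-do], giving [rɔzumdo].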